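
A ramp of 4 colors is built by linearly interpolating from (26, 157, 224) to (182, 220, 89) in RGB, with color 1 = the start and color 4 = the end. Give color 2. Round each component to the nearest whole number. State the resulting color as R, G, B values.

With 4 swatches and endpoints inclusive, swatch 2 sits at t = (2 − 1)/(4 − 1) = 1/3 ≈ 0.3333.
R = 26 + 0.3333 × (182 − 26) = 77.995 → 78
G = 157 + 0.3333 × (220 − 157) = 177.998 → 178
B = 224 + 0.3333 × (89 − 224) = 179.005 → 179

(78, 178, 179)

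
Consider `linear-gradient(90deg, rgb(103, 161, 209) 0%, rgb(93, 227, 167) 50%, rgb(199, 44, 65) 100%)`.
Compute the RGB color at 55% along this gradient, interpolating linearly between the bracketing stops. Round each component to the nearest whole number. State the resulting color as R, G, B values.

55% lies between the 50% and 100% stops, so the local fraction is t = (55 − 50)/(100 − 50) = 5/50 ≈ 0.1.
R = 93 + 0.1 × (199 − 93) = 103.6 → 104
G = 227 + 0.1 × (44 − 227) = 208.7 → 209
B = 167 + 0.1 × (65 − 167) = 156.8 → 157

(104, 209, 157)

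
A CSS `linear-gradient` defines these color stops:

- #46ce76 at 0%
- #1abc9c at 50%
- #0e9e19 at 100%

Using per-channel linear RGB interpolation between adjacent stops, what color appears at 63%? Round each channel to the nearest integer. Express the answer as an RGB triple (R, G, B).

(23, 180, 122)

63% lies between the 50% and 100% stops, so the local fraction is t = (63 − 50)/(100 − 50) = 13/50 ≈ 0.26.
#1abc9c → (26, 188, 156); #0e9e19 → (14, 158, 25).
R = 26 + 0.26 × (14 − 26) = 22.88 → 23
G = 188 + 0.26 × (158 − 188) = 180.2 → 180
B = 156 + 0.26 × (25 − 156) = 121.94 → 122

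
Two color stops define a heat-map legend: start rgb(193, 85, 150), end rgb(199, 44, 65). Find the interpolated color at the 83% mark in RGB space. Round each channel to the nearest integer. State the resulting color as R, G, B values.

83% corresponds to t = 0.83.
R = 193 + 0.83 × (199 − 193) = 193 + 0.83 × 6 = 197.98 → 198
G = 85 + 0.83 × (44 − 85) = 85 + 0.83 × -41 = 50.97 → 51
B = 150 + 0.83 × (65 − 150) = 150 + 0.83 × -85 = 79.45 → 79

(198, 51, 79)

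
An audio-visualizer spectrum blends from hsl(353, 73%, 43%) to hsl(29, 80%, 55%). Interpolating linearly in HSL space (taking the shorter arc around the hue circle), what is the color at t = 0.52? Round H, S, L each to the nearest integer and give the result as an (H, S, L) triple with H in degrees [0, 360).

Hue: 29 − 353 = -324°, but |-324| > 180 so the shorter arc goes the other way: Δh = -324 + 360 = 36°.
H = 353 + 0.52 × (36) = 371.72 → 372 → 372 mod 360 = 12°
S = 73 + 0.52 × (80 − 73) = 76.64 → 77%
L = 43 + 0.52 × (55 − 43) = 49.24 → 49%

(12, 77, 49)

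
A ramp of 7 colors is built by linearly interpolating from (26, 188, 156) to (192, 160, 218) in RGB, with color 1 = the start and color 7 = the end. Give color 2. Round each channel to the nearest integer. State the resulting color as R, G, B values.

(54, 183, 166)

With 7 swatches and endpoints inclusive, swatch 2 sits at t = (2 − 1)/(7 − 1) = 1/6 ≈ 0.1667.
R = 26 + 0.1667 × (192 − 26) = 53.672 → 54
G = 188 + 0.1667 × (160 − 188) = 183.332 → 183
B = 156 + 0.1667 × (218 − 156) = 166.335 → 166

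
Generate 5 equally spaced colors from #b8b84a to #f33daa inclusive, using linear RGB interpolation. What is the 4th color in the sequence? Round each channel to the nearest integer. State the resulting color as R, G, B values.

(228, 92, 146)

With 5 swatches and endpoints inclusive, swatch 4 sits at t = (4 − 1)/(5 − 1) = 3/4 ≈ 0.75.
#b8b84a → (184, 184, 74); #f33daa → (243, 61, 170).
R = 184 + 0.75 × (243 − 184) = 228.25 → 228
G = 184 + 0.75 × (61 − 184) = 91.75 → 92
B = 74 + 0.75 × (170 − 74) = 146 → 146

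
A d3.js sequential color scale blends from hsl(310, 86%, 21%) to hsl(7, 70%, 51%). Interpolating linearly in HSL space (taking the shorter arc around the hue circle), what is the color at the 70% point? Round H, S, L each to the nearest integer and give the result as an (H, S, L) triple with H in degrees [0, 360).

Hue: 7 − 310 = -303°, but |-303| > 180 so the shorter arc goes the other way: Δh = -303 + 360 = 57°.
H = 310 + 0.7 × (57) = 349.9 → 350°
S = 86 + 0.7 × (70 − 86) = 74.8 → 75%
L = 21 + 0.7 × (51 − 21) = 42 → 42%

(350, 75, 42)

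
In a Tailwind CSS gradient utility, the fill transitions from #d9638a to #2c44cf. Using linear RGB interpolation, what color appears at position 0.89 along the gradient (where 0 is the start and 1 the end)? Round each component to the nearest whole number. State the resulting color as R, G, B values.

#d9638a → (217, 99, 138); #2c44cf → (44, 68, 207).
R = 217 + 0.89 × (44 − 217) = 217 + 0.89 × -173 = 63.03 → 63
G = 99 + 0.89 × (68 − 99) = 99 + 0.89 × -31 = 71.41 → 71
B = 138 + 0.89 × (207 − 138) = 138 + 0.89 × 69 = 199.41 → 199

(63, 71, 199)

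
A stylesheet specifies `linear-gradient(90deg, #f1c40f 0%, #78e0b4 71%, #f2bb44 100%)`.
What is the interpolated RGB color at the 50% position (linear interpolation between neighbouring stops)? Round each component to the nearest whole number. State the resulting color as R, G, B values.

50% lies between the 0% and 71% stops, so the local fraction is t = (50 − 0)/(71 − 0) = 50/71 ≈ 0.7042.
#f1c40f → (241, 196, 15); #78e0b4 → (120, 224, 180).
R = 241 + 0.7042 × (120 − 241) = 155.792 → 156
G = 196 + 0.7042 × (224 − 196) = 215.718 → 216
B = 15 + 0.7042 × (180 − 15) = 131.193 → 131

(156, 216, 131)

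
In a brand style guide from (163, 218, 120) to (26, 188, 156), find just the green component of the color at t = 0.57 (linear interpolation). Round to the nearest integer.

G = 218 + 0.57 × (188 − 218) = 200.9 → 201

201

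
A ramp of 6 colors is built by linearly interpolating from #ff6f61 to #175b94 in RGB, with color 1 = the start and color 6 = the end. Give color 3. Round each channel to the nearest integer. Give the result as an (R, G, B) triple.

(162, 103, 117)

With 6 swatches and endpoints inclusive, swatch 3 sits at t = (3 − 1)/(6 − 1) = 2/5 ≈ 0.4.
#ff6f61 → (255, 111, 97); #175b94 → (23, 91, 148).
R = 255 + 0.4 × (23 − 255) = 162.2 → 162
G = 111 + 0.4 × (91 − 111) = 103 → 103
B = 97 + 0.4 × (148 − 97) = 117.4 → 117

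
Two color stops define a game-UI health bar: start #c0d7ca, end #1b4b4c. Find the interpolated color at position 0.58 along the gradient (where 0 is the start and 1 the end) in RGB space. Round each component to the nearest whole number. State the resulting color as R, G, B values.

(96, 134, 129)

#c0d7ca → (192, 215, 202); #1b4b4c → (27, 75, 76).
R = 192 + 0.58 × (27 − 192) = 192 + 0.58 × -165 = 96.3 → 96
G = 215 + 0.58 × (75 − 215) = 215 + 0.58 × -140 = 133.8 → 134
B = 202 + 0.58 × (76 − 202) = 202 + 0.58 × -126 = 128.92 → 129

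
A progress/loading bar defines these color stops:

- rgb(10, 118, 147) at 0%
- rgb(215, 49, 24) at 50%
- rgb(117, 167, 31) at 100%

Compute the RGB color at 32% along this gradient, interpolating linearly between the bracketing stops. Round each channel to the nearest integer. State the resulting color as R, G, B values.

32% lies between the 0% and 50% stops, so the local fraction is t = (32 − 0)/(50 − 0) = 32/50 ≈ 0.64.
R = 10 + 0.64 × (215 − 10) = 141.2 → 141
G = 118 + 0.64 × (49 − 118) = 73.84 → 74
B = 147 + 0.64 × (24 − 147) = 68.28 → 68

(141, 74, 68)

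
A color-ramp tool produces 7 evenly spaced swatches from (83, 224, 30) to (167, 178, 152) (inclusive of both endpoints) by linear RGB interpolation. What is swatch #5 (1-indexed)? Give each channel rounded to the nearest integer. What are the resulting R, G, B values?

(139, 193, 111)

With 7 swatches and endpoints inclusive, swatch 5 sits at t = (5 − 1)/(7 − 1) = 4/6 ≈ 0.6667.
R = 83 + 0.6667 × (167 − 83) = 139.003 → 139
G = 224 + 0.6667 × (178 − 224) = 193.332 → 193
B = 30 + 0.6667 × (152 − 30) = 111.337 → 111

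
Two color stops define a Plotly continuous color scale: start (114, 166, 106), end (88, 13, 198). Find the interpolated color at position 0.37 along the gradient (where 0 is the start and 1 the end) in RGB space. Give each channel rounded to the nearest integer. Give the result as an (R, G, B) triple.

R = 114 + 0.37 × (88 − 114) = 114 + 0.37 × -26 = 104.38 → 104
G = 166 + 0.37 × (13 − 166) = 166 + 0.37 × -153 = 109.39 → 109
B = 106 + 0.37 × (198 − 106) = 106 + 0.37 × 92 = 140.04 → 140

(104, 109, 140)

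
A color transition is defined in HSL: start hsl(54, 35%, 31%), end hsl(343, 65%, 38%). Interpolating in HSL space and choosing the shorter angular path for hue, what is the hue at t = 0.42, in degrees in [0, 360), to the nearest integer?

24

Hue: 343 − 54 = 289°, but |289| > 180 so the shorter arc goes the other way: Δh = 289 − 360 = -71°.
H = 54 + 0.42 × (-71) = 24.18 → 24°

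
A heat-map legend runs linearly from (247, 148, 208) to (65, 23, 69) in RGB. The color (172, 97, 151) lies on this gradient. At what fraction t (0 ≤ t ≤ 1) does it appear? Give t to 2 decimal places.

Invert the lerp on the R channel (largest span, 182): t = (172 − 247) / (65 − 247) = -75/-182 = 0.41209.
Check on G: (97 − 148)/(23 − 148) = 0.408 ✓

0.41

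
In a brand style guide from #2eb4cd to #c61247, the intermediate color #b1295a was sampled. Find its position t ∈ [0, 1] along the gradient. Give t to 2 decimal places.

Invert the lerp on the G channel (largest span, 162): t = (41 − 180) / (18 − 180) = -139/-162 = 0.85802.
Check on R: (177 − 46)/(198 − 46) = 0.8618 ✓

0.86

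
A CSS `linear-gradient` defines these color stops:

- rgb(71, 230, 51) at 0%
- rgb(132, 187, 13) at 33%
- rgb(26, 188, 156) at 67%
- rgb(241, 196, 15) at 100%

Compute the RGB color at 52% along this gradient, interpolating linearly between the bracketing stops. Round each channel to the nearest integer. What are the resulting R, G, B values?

(73, 188, 93)

52% lies between the 33% and 67% stops, so the local fraction is t = (52 − 33)/(67 − 33) = 19/34 ≈ 0.5588.
R = 132 + 0.5588 × (26 − 132) = 72.767 → 73
G = 187 + 0.5588 × (188 − 187) = 187.559 → 188
B = 13 + 0.5588 × (156 − 13) = 92.908 → 93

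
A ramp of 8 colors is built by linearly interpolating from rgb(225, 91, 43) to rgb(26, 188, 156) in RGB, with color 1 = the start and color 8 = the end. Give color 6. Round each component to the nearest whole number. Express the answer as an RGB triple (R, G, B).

(83, 160, 124)

With 8 swatches and endpoints inclusive, swatch 6 sits at t = (6 − 1)/(8 − 1) = 5/7 ≈ 0.7143.
R = 225 + 0.7143 × (26 − 225) = 82.854 → 83
G = 91 + 0.7143 × (188 − 91) = 160.287 → 160
B = 43 + 0.7143 × (156 − 43) = 123.716 → 124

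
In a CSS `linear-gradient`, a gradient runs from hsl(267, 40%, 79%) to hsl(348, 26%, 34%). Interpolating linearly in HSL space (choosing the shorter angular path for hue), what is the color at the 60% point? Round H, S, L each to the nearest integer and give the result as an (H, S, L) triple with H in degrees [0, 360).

Hue arc: Δh = 348 − 267 = 81° (|Δh| ≤ 180, already the shorter path).
H = 267 + 0.6 × (81) = 315.6 → 316°
S = 40 + 0.6 × (26 − 40) = 31.6 → 32%
L = 79 + 0.6 × (34 − 79) = 52 → 52%

(316, 32, 52)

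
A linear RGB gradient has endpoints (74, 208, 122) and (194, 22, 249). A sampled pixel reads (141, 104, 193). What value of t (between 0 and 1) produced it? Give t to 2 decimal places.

Invert the lerp on the G channel (largest span, 186): t = (104 − 208) / (22 − 208) = -104/-186 = 0.55914.
Check on R: (141 − 74)/(194 − 74) = 0.5583 ✓

0.56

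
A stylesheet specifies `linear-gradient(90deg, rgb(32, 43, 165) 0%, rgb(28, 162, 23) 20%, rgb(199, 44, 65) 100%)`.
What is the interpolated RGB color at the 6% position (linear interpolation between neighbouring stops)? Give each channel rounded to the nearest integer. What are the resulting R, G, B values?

(31, 79, 122)

6% lies between the 0% and 20% stops, so the local fraction is t = (6 − 0)/(20 − 0) = 6/20 ≈ 0.3.
R = 32 + 0.3 × (28 − 32) = 30.8 → 31
G = 43 + 0.3 × (162 − 43) = 78.7 → 79
B = 165 + 0.3 × (23 − 165) = 122.4 → 122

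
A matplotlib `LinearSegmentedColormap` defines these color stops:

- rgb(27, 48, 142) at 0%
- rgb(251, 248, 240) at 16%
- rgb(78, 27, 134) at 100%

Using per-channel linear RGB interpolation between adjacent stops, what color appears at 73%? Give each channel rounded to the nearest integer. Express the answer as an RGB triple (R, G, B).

(134, 98, 168)

73% lies between the 16% and 100% stops, so the local fraction is t = (73 − 16)/(100 − 16) = 57/84 ≈ 0.6786.
R = 251 + 0.6786 × (78 − 251) = 133.602 → 134
G = 248 + 0.6786 × (27 − 248) = 98.029 → 98
B = 240 + 0.6786 × (134 − 240) = 168.068 → 168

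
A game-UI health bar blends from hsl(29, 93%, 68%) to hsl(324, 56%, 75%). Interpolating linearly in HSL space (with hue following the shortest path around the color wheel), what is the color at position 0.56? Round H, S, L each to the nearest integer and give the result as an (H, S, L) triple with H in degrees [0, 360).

Hue: 324 − 29 = 295°, but |295| > 180 so the shorter arc goes the other way: Δh = 295 − 360 = -65°.
H = 29 + 0.56 × (-65) = -7.4 → -7 → -7 mod 360 = 353°
S = 93 + 0.56 × (56 − 93) = 72.28 → 72%
L = 68 + 0.56 × (75 − 68) = 71.92 → 72%

(353, 72, 72)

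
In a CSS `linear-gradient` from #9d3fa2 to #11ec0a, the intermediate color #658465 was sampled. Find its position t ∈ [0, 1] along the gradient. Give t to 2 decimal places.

0.40

Invert the lerp on the G channel (largest span, 173): t = (132 − 63) / (236 − 63) = 69/173 = 0.39884.
Check on R: (101 − 157)/(17 − 157) = 0.4 ✓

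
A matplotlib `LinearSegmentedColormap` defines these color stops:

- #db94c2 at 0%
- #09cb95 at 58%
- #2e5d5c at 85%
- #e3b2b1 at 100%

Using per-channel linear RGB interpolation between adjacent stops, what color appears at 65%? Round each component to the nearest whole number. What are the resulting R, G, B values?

65% lies between the 58% and 85% stops, so the local fraction is t = (65 − 58)/(85 − 58) = 7/27 ≈ 0.2593.
#09cb95 → (9, 203, 149); #2e5d5c → (46, 93, 92).
R = 9 + 0.2593 × (46 − 9) = 18.594 → 19
G = 203 + 0.2593 × (93 − 203) = 174.477 → 174
B = 149 + 0.2593 × (92 − 149) = 134.22 → 134

(19, 174, 134)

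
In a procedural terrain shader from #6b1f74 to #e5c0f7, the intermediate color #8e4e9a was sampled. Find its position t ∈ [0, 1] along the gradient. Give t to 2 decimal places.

Invert the lerp on the G channel (largest span, 161): t = (78 − 31) / (192 − 31) = 47/161 = 0.29193.
Check on R: (142 − 107)/(229 − 107) = 0.2869 ✓

0.29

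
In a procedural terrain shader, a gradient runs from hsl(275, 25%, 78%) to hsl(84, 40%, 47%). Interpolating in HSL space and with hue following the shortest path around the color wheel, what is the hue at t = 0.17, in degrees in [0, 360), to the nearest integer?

304

Hue: 84 − 275 = -191°, but |-191| > 180 so the shorter arc goes the other way: Δh = -191 + 360 = 169°.
H = 275 + 0.17 × (169) = 303.73 → 304°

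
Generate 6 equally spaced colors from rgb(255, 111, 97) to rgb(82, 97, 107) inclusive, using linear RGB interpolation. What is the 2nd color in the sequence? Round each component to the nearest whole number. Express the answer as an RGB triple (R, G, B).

(220, 108, 99)

With 6 swatches and endpoints inclusive, swatch 2 sits at t = (2 − 1)/(6 − 1) = 1/5 ≈ 0.2.
R = 255 + 0.2 × (82 − 255) = 220.4 → 220
G = 111 + 0.2 × (97 − 111) = 108.2 → 108
B = 97 + 0.2 × (107 − 97) = 99 → 99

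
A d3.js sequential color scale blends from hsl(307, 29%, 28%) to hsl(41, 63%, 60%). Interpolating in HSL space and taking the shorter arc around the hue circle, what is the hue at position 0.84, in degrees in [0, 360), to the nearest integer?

Hue: 41 − 307 = -266°, but |-266| > 180 so the shorter arc goes the other way: Δh = -266 + 360 = 94°.
H = 307 + 0.84 × (94) = 385.96 → 386 → 386 mod 360 = 26°

26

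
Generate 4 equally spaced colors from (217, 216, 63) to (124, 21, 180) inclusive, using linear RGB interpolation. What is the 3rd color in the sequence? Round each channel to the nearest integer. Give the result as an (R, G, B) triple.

(155, 86, 141)

With 4 swatches and endpoints inclusive, swatch 3 sits at t = (3 − 1)/(4 − 1) = 2/3 ≈ 0.6667.
R = 217 + 0.6667 × (124 − 217) = 154.997 → 155
G = 216 + 0.6667 × (21 − 216) = 85.994 → 86
B = 63 + 0.6667 × (180 − 63) = 141.004 → 141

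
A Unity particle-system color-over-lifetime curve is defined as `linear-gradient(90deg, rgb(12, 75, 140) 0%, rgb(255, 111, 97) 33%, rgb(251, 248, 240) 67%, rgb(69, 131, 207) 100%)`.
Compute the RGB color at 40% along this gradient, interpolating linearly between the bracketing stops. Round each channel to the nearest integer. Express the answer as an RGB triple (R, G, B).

40% lies between the 33% and 67% stops, so the local fraction is t = (40 − 33)/(67 − 33) = 7/34 ≈ 0.2059.
R = 255 + 0.2059 × (251 − 255) = 254.176 → 254
G = 111 + 0.2059 × (248 − 111) = 139.208 → 139
B = 97 + 0.2059 × (240 − 97) = 126.444 → 126

(254, 139, 126)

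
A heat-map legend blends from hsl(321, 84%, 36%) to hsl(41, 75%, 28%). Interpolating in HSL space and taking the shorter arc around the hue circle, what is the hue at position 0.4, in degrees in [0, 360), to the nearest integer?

Hue: 41 − 321 = -280°, but |-280| > 180 so the shorter arc goes the other way: Δh = -280 + 360 = 80°.
H = 321 + 0.4 × (80) = 353 → 353°

353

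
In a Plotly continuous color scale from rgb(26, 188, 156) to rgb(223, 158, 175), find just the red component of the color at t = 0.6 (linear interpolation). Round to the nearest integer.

144

R = 26 + 0.6 × (223 − 26) = 144.2 → 144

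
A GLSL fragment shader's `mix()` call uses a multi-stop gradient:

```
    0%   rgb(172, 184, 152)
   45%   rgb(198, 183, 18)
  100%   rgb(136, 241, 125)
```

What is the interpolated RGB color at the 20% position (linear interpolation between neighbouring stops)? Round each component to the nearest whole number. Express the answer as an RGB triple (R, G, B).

20% lies between the 0% and 45% stops, so the local fraction is t = (20 − 0)/(45 − 0) = 20/45 ≈ 0.4444.
R = 172 + 0.4444 × (198 − 172) = 183.554 → 184
G = 184 + 0.4444 × (183 − 184) = 183.556 → 184
B = 152 + 0.4444 × (18 − 152) = 92.45 → 92

(184, 184, 92)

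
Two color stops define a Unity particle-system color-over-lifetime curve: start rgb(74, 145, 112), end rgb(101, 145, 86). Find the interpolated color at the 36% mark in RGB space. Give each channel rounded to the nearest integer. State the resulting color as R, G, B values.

36% corresponds to t = 0.36.
R = 74 + 0.36 × (101 − 74) = 74 + 0.36 × 27 = 83.72 → 84
G = 145 + 0.36 × (145 − 145) = 145 + 0.36 × 0 = 145 → 145
B = 112 + 0.36 × (86 − 112) = 112 + 0.36 × -26 = 102.64 → 103
So the blended color is (84, 145, 103), about #549167.

(84, 145, 103)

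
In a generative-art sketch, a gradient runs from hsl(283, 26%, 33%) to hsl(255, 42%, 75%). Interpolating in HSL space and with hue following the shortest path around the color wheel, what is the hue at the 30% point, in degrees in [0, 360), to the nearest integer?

Hue arc: Δh = 255 − 283 = -28° (|Δh| ≤ 180, already the shorter path).
H = 283 + 0.3 × (-28) = 274.6 → 275°

275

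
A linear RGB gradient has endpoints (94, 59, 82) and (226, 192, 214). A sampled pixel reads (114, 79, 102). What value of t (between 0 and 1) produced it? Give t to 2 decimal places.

0.15

Invert the lerp on the G channel (largest span, 133): t = (79 − 59) / (192 − 59) = 20/133 = 0.15038.
Check on R: (114 − 94)/(226 − 94) = 0.1515 ✓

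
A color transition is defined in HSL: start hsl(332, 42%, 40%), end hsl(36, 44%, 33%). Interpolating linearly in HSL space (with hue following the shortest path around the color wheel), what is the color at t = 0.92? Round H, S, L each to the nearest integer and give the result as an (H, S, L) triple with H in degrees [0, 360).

(31, 44, 34)

Hue: 36 − 332 = -296°, but |-296| > 180 so the shorter arc goes the other way: Δh = -296 + 360 = 64°.
H = 332 + 0.92 × (64) = 390.88 → 391 → 391 mod 360 = 31°
S = 42 + 0.92 × (44 − 42) = 43.84 → 44%
L = 40 + 0.92 × (33 − 40) = 33.56 → 34%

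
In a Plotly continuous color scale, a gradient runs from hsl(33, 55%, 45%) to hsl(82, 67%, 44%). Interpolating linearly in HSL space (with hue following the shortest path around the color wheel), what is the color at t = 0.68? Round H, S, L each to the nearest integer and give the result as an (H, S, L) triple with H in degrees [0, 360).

Hue arc: Δh = 82 − 33 = 49° (|Δh| ≤ 180, already the shorter path).
H = 33 + 0.68 × (49) = 66.32 → 66°
S = 55 + 0.68 × (67 − 55) = 63.16 → 63%
L = 45 + 0.68 × (44 − 45) = 44.32 → 44%

(66, 63, 44)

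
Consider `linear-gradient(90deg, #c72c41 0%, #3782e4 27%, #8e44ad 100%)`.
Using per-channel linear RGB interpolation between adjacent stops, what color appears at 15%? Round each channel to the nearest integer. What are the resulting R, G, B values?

(119, 92, 156)

15% lies between the 0% and 27% stops, so the local fraction is t = (15 − 0)/(27 − 0) = 15/27 ≈ 0.5556.
#c72c41 → (199, 44, 65); #3782e4 → (55, 130, 228).
R = 199 + 0.5556 × (55 − 199) = 118.994 → 119
G = 44 + 0.5556 × (130 − 44) = 91.782 → 92
B = 65 + 0.5556 × (228 − 65) = 155.563 → 156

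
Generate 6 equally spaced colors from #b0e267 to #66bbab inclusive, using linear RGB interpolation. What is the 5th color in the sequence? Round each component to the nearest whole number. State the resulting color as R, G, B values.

With 6 swatches and endpoints inclusive, swatch 5 sits at t = (5 − 1)/(6 − 1) = 4/5 ≈ 0.8.
#b0e267 → (176, 226, 103); #66bbab → (102, 187, 171).
R = 176 + 0.8 × (102 − 176) = 116.8 → 117
G = 226 + 0.8 × (187 − 226) = 194.8 → 195
B = 103 + 0.8 × (171 − 103) = 157.4 → 157

(117, 195, 157)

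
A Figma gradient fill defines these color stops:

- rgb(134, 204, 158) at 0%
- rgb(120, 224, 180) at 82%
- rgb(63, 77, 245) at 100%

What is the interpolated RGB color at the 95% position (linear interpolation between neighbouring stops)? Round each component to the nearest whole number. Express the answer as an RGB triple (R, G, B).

(79, 118, 227)

95% lies between the 82% and 100% stops, so the local fraction is t = (95 − 82)/(100 − 82) = 13/18 ≈ 0.7222.
R = 120 + 0.7222 × (63 − 120) = 78.835 → 79
G = 224 + 0.7222 × (77 − 224) = 117.837 → 118
B = 180 + 0.7222 × (245 − 180) = 226.943 → 227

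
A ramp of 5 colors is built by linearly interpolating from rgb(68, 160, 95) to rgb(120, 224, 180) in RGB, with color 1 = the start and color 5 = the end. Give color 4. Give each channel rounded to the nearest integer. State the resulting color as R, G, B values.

With 5 swatches and endpoints inclusive, swatch 4 sits at t = (4 − 1)/(5 − 1) = 3/4 ≈ 0.75.
R = 68 + 0.75 × (120 − 68) = 107 → 107
G = 160 + 0.75 × (224 − 160) = 208 → 208
B = 95 + 0.75 × (180 − 95) = 158.75 → 159

(107, 208, 159)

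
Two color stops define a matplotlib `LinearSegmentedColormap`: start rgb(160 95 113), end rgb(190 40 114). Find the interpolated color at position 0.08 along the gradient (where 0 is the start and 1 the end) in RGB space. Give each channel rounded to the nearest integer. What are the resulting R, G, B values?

(162, 91, 113)

R = 160 + 0.08 × (190 − 160) = 160 + 0.08 × 30 = 162.4 → 162
G = 95 + 0.08 × (40 − 95) = 95 + 0.08 × -55 = 90.6 → 91
B = 113 + 0.08 × (114 − 113) = 113 + 0.08 × 1 = 113.08 → 113
So the blended color is (162, 91, 113), about #a25b71.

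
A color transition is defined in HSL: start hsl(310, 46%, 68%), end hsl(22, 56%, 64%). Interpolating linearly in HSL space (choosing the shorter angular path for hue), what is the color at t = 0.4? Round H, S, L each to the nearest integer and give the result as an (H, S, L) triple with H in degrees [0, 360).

Hue: 22 − 310 = -288°, but |-288| > 180 so the shorter arc goes the other way: Δh = -288 + 360 = 72°.
H = 310 + 0.4 × (72) = 338.8 → 339°
S = 46 + 0.4 × (56 − 46) = 50 → 50%
L = 68 + 0.4 × (64 − 68) = 66.4 → 66%

(339, 50, 66)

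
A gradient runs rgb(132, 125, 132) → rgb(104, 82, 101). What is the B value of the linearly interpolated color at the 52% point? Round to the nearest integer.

B = 132 + 0.52 × (101 − 132) = 115.88 → 116

116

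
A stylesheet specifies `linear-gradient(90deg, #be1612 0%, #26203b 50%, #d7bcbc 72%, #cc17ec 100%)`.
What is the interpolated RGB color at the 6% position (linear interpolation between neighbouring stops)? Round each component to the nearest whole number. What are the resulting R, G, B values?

6% lies between the 0% and 50% stops, so the local fraction is t = (6 − 0)/(50 − 0) = 6/50 ≈ 0.12.
#be1612 → (190, 22, 18); #26203b → (38, 32, 59).
R = 190 + 0.12 × (38 − 190) = 171.76 → 172
G = 22 + 0.12 × (32 − 22) = 23.2 → 23
B = 18 + 0.12 × (59 − 18) = 22.92 → 23

(172, 23, 23)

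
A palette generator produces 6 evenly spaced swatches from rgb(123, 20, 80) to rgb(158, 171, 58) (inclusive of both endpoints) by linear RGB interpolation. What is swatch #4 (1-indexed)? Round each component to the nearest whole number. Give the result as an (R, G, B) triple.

(144, 111, 67)

With 6 swatches and endpoints inclusive, swatch 4 sits at t = (4 − 1)/(6 − 1) = 3/5 ≈ 0.6.
R = 123 + 0.6 × (158 − 123) = 144 → 144
G = 20 + 0.6 × (171 − 20) = 110.6 → 111
B = 80 + 0.6 × (58 − 80) = 66.8 → 67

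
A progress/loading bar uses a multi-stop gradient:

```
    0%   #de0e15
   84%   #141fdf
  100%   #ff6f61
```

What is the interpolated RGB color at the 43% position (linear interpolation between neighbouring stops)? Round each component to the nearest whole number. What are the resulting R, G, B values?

(119, 23, 124)

43% lies between the 0% and 84% stops, so the local fraction is t = (43 − 0)/(84 − 0) = 43/84 ≈ 0.5119.
#de0e15 → (222, 14, 21); #141fdf → (20, 31, 223).
R = 222 + 0.5119 × (20 − 222) = 118.596 → 119
G = 14 + 0.5119 × (31 − 14) = 22.702 → 23
B = 21 + 0.5119 × (223 − 21) = 124.404 → 124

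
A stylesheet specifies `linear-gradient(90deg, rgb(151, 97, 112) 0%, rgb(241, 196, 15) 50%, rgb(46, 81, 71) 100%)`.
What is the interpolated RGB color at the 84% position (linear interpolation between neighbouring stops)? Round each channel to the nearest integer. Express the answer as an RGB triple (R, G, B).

(108, 118, 53)

84% lies between the 50% and 100% stops, so the local fraction is t = (84 − 50)/(100 − 50) = 34/50 ≈ 0.68.
R = 241 + 0.68 × (46 − 241) = 108.4 → 108
G = 196 + 0.68 × (81 − 196) = 117.8 → 118
B = 15 + 0.68 × (71 − 15) = 53.08 → 53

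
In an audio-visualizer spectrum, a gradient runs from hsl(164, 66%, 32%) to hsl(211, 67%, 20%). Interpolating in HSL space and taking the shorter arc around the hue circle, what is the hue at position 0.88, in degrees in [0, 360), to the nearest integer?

Hue arc: Δh = 211 − 164 = 47° (|Δh| ≤ 180, already the shorter path).
H = 164 + 0.88 × (47) = 205.36 → 205°

205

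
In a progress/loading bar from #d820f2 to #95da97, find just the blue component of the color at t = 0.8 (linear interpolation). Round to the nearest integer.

169

B₁ = 242 (from #d820f2), B₂ = 151 (from #95da97).
B = 242 + 0.8 × (151 − 242) = 169.2 → 169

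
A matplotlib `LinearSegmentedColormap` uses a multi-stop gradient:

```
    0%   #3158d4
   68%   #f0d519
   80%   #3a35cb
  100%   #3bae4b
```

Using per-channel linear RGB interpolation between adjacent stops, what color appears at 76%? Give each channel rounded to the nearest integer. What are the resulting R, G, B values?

76% lies between the 68% and 80% stops, so the local fraction is t = (76 − 68)/(80 − 68) = 8/12 ≈ 0.6667.
#f0d519 → (240, 213, 25); #3a35cb → (58, 53, 203).
R = 240 + 0.6667 × (58 − 240) = 118.661 → 119
G = 213 + 0.6667 × (53 − 213) = 106.328 → 106
B = 25 + 0.6667 × (203 − 25) = 143.673 → 144

(119, 106, 144)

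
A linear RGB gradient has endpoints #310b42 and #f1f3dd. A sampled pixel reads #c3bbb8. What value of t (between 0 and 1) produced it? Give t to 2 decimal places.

0.76

Invert the lerp on the G channel (largest span, 232): t = (187 − 11) / (243 − 11) = 176/232 = 0.75862.
Check on R: (195 − 49)/(241 − 49) = 0.7604 ✓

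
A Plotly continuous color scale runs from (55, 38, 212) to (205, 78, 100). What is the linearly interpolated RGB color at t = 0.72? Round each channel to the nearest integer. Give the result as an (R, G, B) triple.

(163, 67, 131)

R = 55 + 0.72 × (205 − 55) = 55 + 0.72 × 150 = 163 → 163
G = 38 + 0.72 × (78 − 38) = 38 + 0.72 × 40 = 66.8 → 67
B = 212 + 0.72 × (100 − 212) = 212 + 0.72 × -112 = 131.36 → 131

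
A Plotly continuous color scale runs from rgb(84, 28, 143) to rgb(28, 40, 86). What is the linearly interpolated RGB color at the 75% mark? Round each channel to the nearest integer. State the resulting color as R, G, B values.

75% corresponds to t = 0.75.
R = 84 + 0.75 × (28 − 84) = 84 + 0.75 × -56 = 42 → 42
G = 28 + 0.75 × (40 − 28) = 28 + 0.75 × 12 = 37 → 37
B = 143 + 0.75 × (86 − 143) = 143 + 0.75 × -57 = 100.25 → 100
So the blended color is (42, 37, 100), about #2a2564.

(42, 37, 100)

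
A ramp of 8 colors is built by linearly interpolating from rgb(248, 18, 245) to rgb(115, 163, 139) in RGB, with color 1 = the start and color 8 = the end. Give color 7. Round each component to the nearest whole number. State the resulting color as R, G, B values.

(134, 142, 154)

With 8 swatches and endpoints inclusive, swatch 7 sits at t = (7 − 1)/(8 − 1) = 6/7 ≈ 0.8571.
R = 248 + 0.8571 × (115 − 248) = 134.006 → 134
G = 18 + 0.8571 × (163 − 18) = 142.279 → 142
B = 245 + 0.8571 × (139 − 245) = 154.147 → 154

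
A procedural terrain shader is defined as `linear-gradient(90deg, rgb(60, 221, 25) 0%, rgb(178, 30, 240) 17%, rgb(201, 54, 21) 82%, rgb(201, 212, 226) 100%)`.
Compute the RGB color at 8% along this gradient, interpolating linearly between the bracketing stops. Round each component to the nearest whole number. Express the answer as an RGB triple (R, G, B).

(116, 131, 126)

8% lies between the 0% and 17% stops, so the local fraction is t = (8 − 0)/(17 − 0) = 8/17 ≈ 0.4706.
R = 60 + 0.4706 × (178 − 60) = 115.531 → 116
G = 221 + 0.4706 × (30 − 221) = 131.115 → 131
B = 25 + 0.4706 × (240 − 25) = 126.179 → 126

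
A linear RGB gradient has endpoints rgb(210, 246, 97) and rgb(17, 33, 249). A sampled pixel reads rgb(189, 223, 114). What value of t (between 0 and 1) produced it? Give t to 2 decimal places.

0.11

Invert the lerp on the G channel (largest span, 213): t = (223 − 246) / (33 − 246) = -23/-213 = 0.10798.
Check on R: (189 − 210)/(17 − 210) = 0.1088 ✓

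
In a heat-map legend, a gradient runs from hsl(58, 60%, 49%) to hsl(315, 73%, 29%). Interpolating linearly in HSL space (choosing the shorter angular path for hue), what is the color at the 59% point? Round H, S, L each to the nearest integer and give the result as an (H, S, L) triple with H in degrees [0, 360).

Hue: 315 − 58 = 257°, but |257| > 180 so the shorter arc goes the other way: Δh = 257 − 360 = -103°.
H = 58 + 0.59 × (-103) = -2.77 → -3 → -3 mod 360 = 357°
S = 60 + 0.59 × (73 − 60) = 67.67 → 68%
L = 49 + 0.59 × (29 − 49) = 37.2 → 37%

(357, 68, 37)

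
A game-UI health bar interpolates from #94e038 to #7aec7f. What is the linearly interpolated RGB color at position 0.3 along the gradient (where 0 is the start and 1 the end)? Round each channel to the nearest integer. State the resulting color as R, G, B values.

#94e038 → (148, 224, 56); #7aec7f → (122, 236, 127).
R = 148 + 0.3 × (122 − 148) = 148 + 0.3 × -26 = 140.2 → 140
G = 224 + 0.3 × (236 − 224) = 224 + 0.3 × 12 = 227.6 → 228
B = 56 + 0.3 × (127 − 56) = 56 + 0.3 × 71 = 77.3 → 77

(140, 228, 77)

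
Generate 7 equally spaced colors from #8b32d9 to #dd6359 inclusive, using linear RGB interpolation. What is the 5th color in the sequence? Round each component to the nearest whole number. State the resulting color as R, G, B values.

With 7 swatches and endpoints inclusive, swatch 5 sits at t = (5 − 1)/(7 − 1) = 4/6 ≈ 0.6667.
#8b32d9 → (139, 50, 217); #dd6359 → (221, 99, 89).
R = 139 + 0.6667 × (221 − 139) = 193.669 → 194
G = 50 + 0.6667 × (99 − 50) = 82.668 → 83
B = 217 + 0.6667 × (89 − 217) = 131.662 → 132

(194, 83, 132)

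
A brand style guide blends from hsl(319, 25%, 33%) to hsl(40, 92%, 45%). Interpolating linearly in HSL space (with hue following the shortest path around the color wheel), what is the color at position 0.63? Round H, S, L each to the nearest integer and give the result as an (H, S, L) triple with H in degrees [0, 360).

(10, 67, 41)

Hue: 40 − 319 = -279°, but |-279| > 180 so the shorter arc goes the other way: Δh = -279 + 360 = 81°.
H = 319 + 0.63 × (81) = 370.03 → 370 → 370 mod 360 = 10°
S = 25 + 0.63 × (92 − 25) = 67.21 → 67%
L = 33 + 0.63 × (45 − 33) = 40.56 → 41%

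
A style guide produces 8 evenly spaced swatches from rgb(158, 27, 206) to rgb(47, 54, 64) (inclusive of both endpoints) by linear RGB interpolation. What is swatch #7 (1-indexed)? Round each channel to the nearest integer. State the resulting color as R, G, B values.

With 8 swatches and endpoints inclusive, swatch 7 sits at t = (7 − 1)/(8 − 1) = 6/7 ≈ 0.8571.
R = 158 + 0.8571 × (47 − 158) = 62.862 → 63
G = 27 + 0.8571 × (54 − 27) = 50.142 → 50
B = 206 + 0.8571 × (64 − 206) = 84.292 → 84

(63, 50, 84)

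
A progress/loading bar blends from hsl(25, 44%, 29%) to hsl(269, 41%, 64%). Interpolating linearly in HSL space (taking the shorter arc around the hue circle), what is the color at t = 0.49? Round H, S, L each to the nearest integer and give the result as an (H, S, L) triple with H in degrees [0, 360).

Hue: 269 − 25 = 244°, but |244| > 180 so the shorter arc goes the other way: Δh = 244 − 360 = -116°.
H = 25 + 0.49 × (-116) = -31.84 → -32 → -32 mod 360 = 328°
S = 44 + 0.49 × (41 − 44) = 42.53 → 43%
L = 29 + 0.49 × (64 − 29) = 46.15 → 46%

(328, 43, 46)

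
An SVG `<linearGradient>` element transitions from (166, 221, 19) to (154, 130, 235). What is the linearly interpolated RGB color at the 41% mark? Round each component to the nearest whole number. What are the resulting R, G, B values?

(161, 184, 108)

41% corresponds to t = 0.41.
R = 166 + 0.41 × (154 − 166) = 166 + 0.41 × -12 = 161.08 → 161
G = 221 + 0.41 × (130 − 221) = 221 + 0.41 × -91 = 183.69 → 184
B = 19 + 0.41 × (235 − 19) = 19 + 0.41 × 216 = 107.56 → 108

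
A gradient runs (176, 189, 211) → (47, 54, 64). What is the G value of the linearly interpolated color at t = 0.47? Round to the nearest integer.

126

G = 189 + 0.47 × (54 − 189) = 125.55 → 126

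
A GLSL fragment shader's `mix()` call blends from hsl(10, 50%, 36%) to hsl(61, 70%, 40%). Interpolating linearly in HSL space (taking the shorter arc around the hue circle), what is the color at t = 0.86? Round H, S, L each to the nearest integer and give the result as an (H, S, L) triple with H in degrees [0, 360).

(54, 67, 39)

Hue arc: Δh = 61 − 10 = 51° (|Δh| ≤ 180, already the shorter path).
H = 10 + 0.86 × (51) = 53.86 → 54°
S = 50 + 0.86 × (70 − 50) = 67.2 → 67%
L = 36 + 0.86 × (40 − 36) = 39.44 → 39%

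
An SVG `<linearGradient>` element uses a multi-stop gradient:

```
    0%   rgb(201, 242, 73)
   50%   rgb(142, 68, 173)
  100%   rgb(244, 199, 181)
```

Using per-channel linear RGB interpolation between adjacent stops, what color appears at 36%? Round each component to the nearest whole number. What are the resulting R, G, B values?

36% lies between the 0% and 50% stops, so the local fraction is t = (36 − 0)/(50 − 0) = 36/50 ≈ 0.72.
R = 201 + 0.72 × (142 − 201) = 158.52 → 159
G = 242 + 0.72 × (68 − 242) = 116.72 → 117
B = 73 + 0.72 × (173 − 73) = 145 → 145

(159, 117, 145)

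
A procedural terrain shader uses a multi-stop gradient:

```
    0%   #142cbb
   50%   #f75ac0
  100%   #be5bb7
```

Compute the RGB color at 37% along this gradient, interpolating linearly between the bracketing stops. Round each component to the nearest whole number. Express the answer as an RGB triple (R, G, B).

(188, 78, 191)

37% lies between the 0% and 50% stops, so the local fraction is t = (37 − 0)/(50 − 0) = 37/50 ≈ 0.74.
#142cbb → (20, 44, 187); #f75ac0 → (247, 90, 192).
R = 20 + 0.74 × (247 − 20) = 187.98 → 188
G = 44 + 0.74 × (90 − 44) = 78.04 → 78
B = 187 + 0.74 × (192 − 187) = 190.7 → 191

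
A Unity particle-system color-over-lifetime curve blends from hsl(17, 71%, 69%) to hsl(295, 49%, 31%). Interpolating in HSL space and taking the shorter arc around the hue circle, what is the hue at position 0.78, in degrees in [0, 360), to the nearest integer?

313

Hue: 295 − 17 = 278°, but |278| > 180 so the shorter arc goes the other way: Δh = 278 − 360 = -82°.
H = 17 + 0.78 × (-82) = -46.96 → -47 → -47 mod 360 = 313°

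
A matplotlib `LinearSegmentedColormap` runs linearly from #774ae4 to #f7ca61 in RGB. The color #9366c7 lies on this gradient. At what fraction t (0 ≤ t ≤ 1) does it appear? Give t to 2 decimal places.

Invert the lerp on the B channel (largest span, 131): t = (199 − 228) / (97 − 228) = -29/-131 = 0.22137.
Check on R: (147 − 119)/(247 − 119) = 0.2188 ✓

0.22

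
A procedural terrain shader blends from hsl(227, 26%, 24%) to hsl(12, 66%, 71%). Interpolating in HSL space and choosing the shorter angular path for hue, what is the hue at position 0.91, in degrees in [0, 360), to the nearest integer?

Hue: 12 − 227 = -215°, but |-215| > 180 so the shorter arc goes the other way: Δh = -215 + 360 = 145°.
H = 227 + 0.91 × (145) = 358.95 → 359°

359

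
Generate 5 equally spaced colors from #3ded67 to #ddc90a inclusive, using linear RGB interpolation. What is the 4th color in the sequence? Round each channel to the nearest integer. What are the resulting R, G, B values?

(181, 210, 33)

With 5 swatches and endpoints inclusive, swatch 4 sits at t = (4 − 1)/(5 − 1) = 3/4 ≈ 0.75.
#3ded67 → (61, 237, 103); #ddc90a → (221, 201, 10).
R = 61 + 0.75 × (221 − 61) = 181 → 181
G = 237 + 0.75 × (201 − 237) = 210 → 210
B = 103 + 0.75 × (10 − 103) = 33.25 → 33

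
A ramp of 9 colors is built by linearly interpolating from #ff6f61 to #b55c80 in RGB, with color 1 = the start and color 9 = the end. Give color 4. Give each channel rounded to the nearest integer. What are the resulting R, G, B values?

With 9 swatches and endpoints inclusive, swatch 4 sits at t = (4 − 1)/(9 − 1) = 3/8 ≈ 0.375.
#ff6f61 → (255, 111, 97); #b55c80 → (181, 92, 128).
R = 255 + 0.375 × (181 − 255) = 227.25 → 227
G = 111 + 0.375 × (92 − 111) = 103.875 → 104
B = 97 + 0.375 × (128 − 97) = 108.625 → 109

(227, 104, 109)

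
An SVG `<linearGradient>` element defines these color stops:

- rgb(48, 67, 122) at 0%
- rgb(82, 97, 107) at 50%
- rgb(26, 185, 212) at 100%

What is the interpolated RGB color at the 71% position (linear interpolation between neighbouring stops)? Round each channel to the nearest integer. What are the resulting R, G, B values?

71% lies between the 50% and 100% stops, so the local fraction is t = (71 − 50)/(100 − 50) = 21/50 ≈ 0.42.
R = 82 + 0.42 × (26 − 82) = 58.48 → 58
G = 97 + 0.42 × (185 − 97) = 133.96 → 134
B = 107 + 0.42 × (212 − 107) = 151.1 → 151

(58, 134, 151)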